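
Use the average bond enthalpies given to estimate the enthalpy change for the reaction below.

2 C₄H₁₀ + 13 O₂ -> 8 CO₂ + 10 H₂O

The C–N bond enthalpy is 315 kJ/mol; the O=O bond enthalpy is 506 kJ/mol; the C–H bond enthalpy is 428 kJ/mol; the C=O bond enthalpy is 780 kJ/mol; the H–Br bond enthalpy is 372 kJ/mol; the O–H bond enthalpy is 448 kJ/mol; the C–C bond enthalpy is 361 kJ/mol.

ΔH ≈ −4136 kJ

Bonds broken (reactants):
  C–C: 6 × 361 = 2166
  C–H: 20 × 428 = 8560
  O=O: 13 × 506 = 6578
  Σ(broken) = 17304 kJ
Bonds formed (products):
  C=O: 16 × 780 = 12480
  O–H: 20 × 448 = 8960
  Σ(formed) = 21440 kJ
ΔH = Σ(broken) − Σ(formed) = 17304 − 21440 = −4136 kJ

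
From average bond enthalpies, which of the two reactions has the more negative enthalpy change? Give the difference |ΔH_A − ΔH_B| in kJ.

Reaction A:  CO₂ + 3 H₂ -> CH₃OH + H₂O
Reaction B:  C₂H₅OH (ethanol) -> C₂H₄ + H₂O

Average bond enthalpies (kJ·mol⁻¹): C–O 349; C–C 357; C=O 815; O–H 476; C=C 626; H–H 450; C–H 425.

Reaction A, by 101 kJ

Reaction A:
  Bonds broken (reactants):
    C=O: 2 × 815 = 1630
    H–H: 3 × 450 = 1350
    Σ(broken) = 2980 kJ
  Bonds formed (products):
    C–H: 3 × 425 = 1275
    C–O: 1 × 349 = 349
    O–H: 3 × 476 = 1428
    Σ(formed) = 3052 kJ
  ΔH_A = 2980 − 3052 = −72 kJ
Reaction B:
  Bonds broken (reactants):
    C–C: 1 × 357 = 357
    C–H: 5 × 425 = 2125
    C–O: 1 × 349 = 349
    O–H: 1 × 476 = 476
    Σ(broken) = 3307 kJ
  Bonds formed (products):
    C–H: 4 × 425 = 1700
    C=C: 1 × 626 = 626
    O–H: 2 × 476 = 952
    Σ(formed) = 3278 kJ
  ΔH_B = 3307 − 3278 = +29 kJ
ΔH_A − ΔH_B = −101 kJ, so reaction A has the more negative ΔH; |ΔH_A − ΔH_B| = 101 kJ.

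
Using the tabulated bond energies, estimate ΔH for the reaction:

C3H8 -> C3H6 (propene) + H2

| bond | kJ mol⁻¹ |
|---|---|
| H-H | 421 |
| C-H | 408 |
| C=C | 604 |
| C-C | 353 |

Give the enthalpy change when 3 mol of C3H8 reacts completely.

Bonds broken (reactants):
  C-C: 2 × 353 = 706
  C-H: 8 × 408 = 3264
  Σ(broken) = 3970 kJ
Bonds formed (products):
  C-C: 1 × 353 = 353
  C-H: 6 × 408 = 2448
  C=C: 1 × 604 = 604
  H-H: 1 × 421 = 421
  Σ(formed) = 3826 kJ
ΔH = Σ(broken) − Σ(formed) = 3970 − 3826 = +144 kJ
For 3× the reaction as written: 3 × (+144) = +432 kJ

ΔH = +432 kJ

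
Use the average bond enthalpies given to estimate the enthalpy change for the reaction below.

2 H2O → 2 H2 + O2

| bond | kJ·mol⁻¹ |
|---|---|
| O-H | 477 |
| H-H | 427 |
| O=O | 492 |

ΔH ≈ +562 kJ

Bonds broken (reactants):
  O-H: 4 × 477 = 1908
  Σ(broken) = 1908 kJ
Bonds formed (products):
  H-H: 2 × 427 = 854
  O=O: 1 × 492 = 492
  Σ(formed) = 1346 kJ
ΔH = Σ(broken) − Σ(formed) = 1908 − 1346 = +562 kJ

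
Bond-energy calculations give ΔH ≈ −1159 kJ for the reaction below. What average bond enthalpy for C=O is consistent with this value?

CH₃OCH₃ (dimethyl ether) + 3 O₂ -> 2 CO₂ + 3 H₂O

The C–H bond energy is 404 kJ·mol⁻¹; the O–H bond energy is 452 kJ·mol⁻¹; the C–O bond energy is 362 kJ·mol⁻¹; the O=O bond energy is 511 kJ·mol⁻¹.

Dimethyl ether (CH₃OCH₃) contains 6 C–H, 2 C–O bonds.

D(C=O) ≈ 782 kJ/mol

Let D be the C=O bond energy.
Σ(broken) = 6×404 + 2×362 + 3×511 = 4681
Σ(formed) = 4×D + 6×452 = 2712 + 4D
ΔH = Σ(broken) − Σ(formed) = (4681) − (2712 + 4D) = +1969 − 4D
Setting this equal to −1159 kJ gives 4D = 3128, so D = 782 kJ/mol.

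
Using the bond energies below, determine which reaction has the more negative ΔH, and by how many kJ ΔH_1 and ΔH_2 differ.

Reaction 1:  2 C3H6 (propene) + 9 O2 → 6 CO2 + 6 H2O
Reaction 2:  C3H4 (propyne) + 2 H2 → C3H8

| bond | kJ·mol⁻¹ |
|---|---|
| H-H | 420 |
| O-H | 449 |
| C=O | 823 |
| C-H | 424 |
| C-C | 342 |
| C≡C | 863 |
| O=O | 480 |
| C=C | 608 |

Reaction 1, by 3621 kJ

Reaction 1:
  Bonds broken (reactants):
    C-C: 2 × 342 = 684
    C-H: 12 × 424 = 5088
    C=C: 2 × 608 = 1216
    O=O: 9 × 480 = 4320
    Σ(broken) = 11308 kJ
  Bonds formed (products):
    C=O: 12 × 823 = 9876
    O-H: 12 × 449 = 5388
    Σ(formed) = 15264 kJ
  ΔH_1 = 11308 − 15264 = −3956 kJ
Reaction 2:
  Bonds broken (reactants):
    C≡C: 1 × 863 = 863
    C-C: 1 × 342 = 342
    C-H: 4 × 424 = 1696
    H-H: 2 × 420 = 840
    Σ(broken) = 3741 kJ
  Bonds formed (products):
    C-C: 2 × 342 = 684
    C-H: 8 × 424 = 3392
    Σ(formed) = 4076 kJ
  ΔH_2 = 3741 − 4076 = −335 kJ
ΔH_1 − ΔH_2 = −3621 kJ, so reaction 1 has the more negative ΔH; |ΔH_1 − ΔH_2| = 3621 kJ.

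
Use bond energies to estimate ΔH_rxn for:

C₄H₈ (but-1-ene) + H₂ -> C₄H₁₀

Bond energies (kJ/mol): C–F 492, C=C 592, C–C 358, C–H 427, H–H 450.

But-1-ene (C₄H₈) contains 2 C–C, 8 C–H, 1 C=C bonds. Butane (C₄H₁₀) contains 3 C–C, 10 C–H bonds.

ΔH ≈ −170 kJ

Bonds broken (reactants):
  C–C: 2 × 358 = 716
  C–H: 8 × 427 = 3416
  C=C: 1 × 592 = 592
  H–H: 1 × 450 = 450
  Σ(broken) = 5174 kJ
Bonds formed (products):
  C–C: 3 × 358 = 1074
  C–H: 10 × 427 = 4270
  Σ(formed) = 5344 kJ
ΔH = Σ(broken) − Σ(formed) = 5174 − 5344 = −170 kJ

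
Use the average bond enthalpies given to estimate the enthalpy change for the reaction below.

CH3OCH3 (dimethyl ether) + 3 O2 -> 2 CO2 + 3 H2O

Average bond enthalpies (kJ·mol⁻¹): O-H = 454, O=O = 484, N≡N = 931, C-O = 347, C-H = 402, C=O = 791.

Bonds broken (reactants):
  C-H: 6 × 402 = 2412
  C-O: 2 × 347 = 694
  O=O: 3 × 484 = 1452
  Σ(broken) = 4558 kJ
Bonds formed (products):
  C=O: 4 × 791 = 3164
  O-H: 6 × 454 = 2724
  Σ(formed) = 5888 kJ
ΔH = Σ(broken) − Σ(formed) = 4558 − 5888 = −1330 kJ

ΔH ≈ −1330 kJ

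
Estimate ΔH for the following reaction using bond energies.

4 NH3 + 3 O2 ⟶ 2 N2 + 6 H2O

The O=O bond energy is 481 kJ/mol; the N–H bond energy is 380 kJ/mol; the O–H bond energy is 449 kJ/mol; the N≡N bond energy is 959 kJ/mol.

ΔH ≈ −1303 kJ

Bonds broken (reactants):
  N–H: 12 × 380 = 4560
  O=O: 3 × 481 = 1443
  Σ(broken) = 6003 kJ
Bonds formed (products):
  N≡N: 2 × 959 = 1918
  O–H: 12 × 449 = 5388
  Σ(formed) = 7306 kJ
ΔH = Σ(broken) − Σ(formed) = 6003 − 7306 = −1303 kJ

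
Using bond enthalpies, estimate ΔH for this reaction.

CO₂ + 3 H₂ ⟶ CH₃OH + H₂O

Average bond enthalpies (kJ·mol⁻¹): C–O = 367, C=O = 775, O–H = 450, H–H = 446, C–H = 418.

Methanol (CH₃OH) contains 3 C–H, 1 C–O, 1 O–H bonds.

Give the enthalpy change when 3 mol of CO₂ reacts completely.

Bonds broken (reactants):
  C=O: 2 × 775 = 1550
  H–H: 3 × 446 = 1338
  Σ(broken) = 2888 kJ
Bonds formed (products):
  C–H: 3 × 418 = 1254
  C–O: 1 × 367 = 367
  O–H: 3 × 450 = 1350
  Σ(formed) = 2971 kJ
ΔH = Σ(broken) − Σ(formed) = 2888 − 2971 = −83 kJ
For 3× the reaction as written: 3 × (−83) = −249 kJ

ΔH = −249 kJ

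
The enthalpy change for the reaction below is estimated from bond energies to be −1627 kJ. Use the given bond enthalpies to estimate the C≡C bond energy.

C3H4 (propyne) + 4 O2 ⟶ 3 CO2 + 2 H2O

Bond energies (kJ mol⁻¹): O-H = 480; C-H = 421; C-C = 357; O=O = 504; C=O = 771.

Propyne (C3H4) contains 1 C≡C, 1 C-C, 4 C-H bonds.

Let D be the C≡C bond energy.
Σ(broken) = 1×D + 1×357 + 4×421 + 4×504 = 4057 + D
Σ(formed) = 6×771 + 4×480 = 6546
ΔH = Σ(broken) − Σ(formed) = (4057 + D) − (6546) = −2489 + D
Setting this equal to −1627 kJ gives D = 862 kJ/mol.

D(C≡C) ≈ 862 kJ/mol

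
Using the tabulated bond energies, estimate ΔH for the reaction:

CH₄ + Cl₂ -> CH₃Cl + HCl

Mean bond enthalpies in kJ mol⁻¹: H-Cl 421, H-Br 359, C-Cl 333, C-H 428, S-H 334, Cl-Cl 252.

ΔH ≈ −74 kJ

Bonds broken (reactants):
  C-H: 4 × 428 = 1712
  Cl-Cl: 1 × 252 = 252
  Σ(broken) = 1964 kJ
Bonds formed (products):
  C-Cl: 1 × 333 = 333
  C-H: 3 × 428 = 1284
  H-Cl: 1 × 421 = 421
  Σ(formed) = 2038 kJ
ΔH = Σ(broken) − Σ(formed) = 1964 − 2038 = −74 kJ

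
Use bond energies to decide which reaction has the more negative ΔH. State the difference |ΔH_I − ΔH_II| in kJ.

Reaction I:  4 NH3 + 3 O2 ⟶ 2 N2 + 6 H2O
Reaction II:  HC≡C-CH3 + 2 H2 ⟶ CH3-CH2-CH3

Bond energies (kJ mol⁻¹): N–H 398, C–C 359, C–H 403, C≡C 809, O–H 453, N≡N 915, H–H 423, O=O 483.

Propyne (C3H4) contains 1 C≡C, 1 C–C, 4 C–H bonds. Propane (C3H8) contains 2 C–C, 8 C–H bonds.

Reaction I:
  Bonds broken (reactants):
    N–H: 12 × 398 = 4776
    O=O: 3 × 483 = 1449
    Σ(broken) = 6225 kJ
  Bonds formed (products):
    N≡N: 2 × 915 = 1830
    O–H: 12 × 453 = 5436
    Σ(formed) = 7266 kJ
  ΔH_I = 6225 − 7266 = −1041 kJ
Reaction II:
  Bonds broken (reactants):
    C≡C: 1 × 809 = 809
    C–C: 1 × 359 = 359
    C–H: 4 × 403 = 1612
    H–H: 2 × 423 = 846
    Σ(broken) = 3626 kJ
  Bonds formed (products):
    C–C: 2 × 359 = 718
    C–H: 8 × 403 = 3224
    Σ(formed) = 3942 kJ
  ΔH_II = 3626 − 3942 = −316 kJ
ΔH_I − ΔH_II = −725 kJ, so reaction I has the more negative ΔH; |ΔH_I − ΔH_II| = 725 kJ.

Reaction I, by 725 kJ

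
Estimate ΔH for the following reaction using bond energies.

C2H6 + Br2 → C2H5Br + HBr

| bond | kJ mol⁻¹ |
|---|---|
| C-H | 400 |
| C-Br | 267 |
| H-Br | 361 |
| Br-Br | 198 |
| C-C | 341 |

Bonds broken (reactants):
  Br-Br: 1 × 198 = 198
  C-C: 1 × 341 = 341
  C-H: 6 × 400 = 2400
  Σ(broken) = 2939 kJ
Bonds formed (products):
  C-Br: 1 × 267 = 267
  C-C: 1 × 341 = 341
  C-H: 5 × 400 = 2000
  H-Br: 1 × 361 = 361
  Σ(formed) = 2969 kJ
ΔH = Σ(broken) − Σ(formed) = 2939 − 2969 = −30 kJ

ΔH ≈ −30 kJ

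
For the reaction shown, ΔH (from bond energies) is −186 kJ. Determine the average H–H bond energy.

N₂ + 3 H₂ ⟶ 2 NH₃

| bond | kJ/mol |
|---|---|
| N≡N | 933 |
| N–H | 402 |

D(H–H) ≈ 431 kJ/mol

Let D be the H–H bond energy.
Σ(broken) = 3×D + 1×933 = 933 + 3D
Σ(formed) = 6×402 = 2412
ΔH = Σ(broken) − Σ(formed) = (933 + 3D) − (2412) = −1479 + 3D
Setting this equal to −186 kJ gives 3D = 1293, so D = 431 kJ/mol.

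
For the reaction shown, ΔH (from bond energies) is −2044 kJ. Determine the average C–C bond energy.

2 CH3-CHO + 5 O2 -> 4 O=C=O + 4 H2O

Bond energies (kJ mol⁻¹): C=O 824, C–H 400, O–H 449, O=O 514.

D(C–C) ≈ 361 kJ/mol

Let D be the C–C bond energy.
Σ(broken) = 2×D + 8×400 + 2×824 + 5×514 = 7418 + 2D
Σ(formed) = 8×824 + 8×449 = 10184
ΔH = Σ(broken) − Σ(formed) = (7418 + 2D) − (10184) = −2766 + 2D
Setting this equal to −2044 kJ gives 2D = 722, so D = 361 kJ/mol.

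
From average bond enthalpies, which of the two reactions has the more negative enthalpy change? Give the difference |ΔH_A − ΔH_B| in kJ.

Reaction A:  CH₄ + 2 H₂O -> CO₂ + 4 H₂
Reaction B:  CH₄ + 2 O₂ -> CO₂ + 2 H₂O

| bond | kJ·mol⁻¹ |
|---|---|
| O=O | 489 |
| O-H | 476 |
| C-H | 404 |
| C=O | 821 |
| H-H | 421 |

Reaction A:
  Bonds broken (reactants):
    C-H: 4 × 404 = 1616
    O-H: 4 × 476 = 1904
    Σ(broken) = 3520 kJ
  Bonds formed (products):
    C=O: 2 × 821 = 1642
    H-H: 4 × 421 = 1684
    Σ(formed) = 3326 kJ
  ΔH_A = 3520 − 3326 = +194 kJ
Reaction B:
  Bonds broken (reactants):
    C-H: 4 × 404 = 1616
    O=O: 2 × 489 = 978
    Σ(broken) = 2594 kJ
  Bonds formed (products):
    C=O: 2 × 821 = 1642
    O-H: 4 × 476 = 1904
    Σ(formed) = 3546 kJ
  ΔH_B = 2594 − 3546 = −952 kJ
ΔH_A − ΔH_B = +1146 kJ, so reaction B has the more negative ΔH; |ΔH_A − ΔH_B| = 1146 kJ.

Reaction B, by 1146 kJ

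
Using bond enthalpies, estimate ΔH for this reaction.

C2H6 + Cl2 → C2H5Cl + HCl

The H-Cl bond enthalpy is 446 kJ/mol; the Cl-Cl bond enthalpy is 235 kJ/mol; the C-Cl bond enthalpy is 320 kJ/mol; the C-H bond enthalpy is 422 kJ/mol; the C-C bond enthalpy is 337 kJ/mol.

Bonds broken (reactants):
  C-C: 1 × 337 = 337
  C-H: 6 × 422 = 2532
  Cl-Cl: 1 × 235 = 235
  Σ(broken) = 3104 kJ
Bonds formed (products):
  C-C: 1 × 337 = 337
  C-Cl: 1 × 320 = 320
  C-H: 5 × 422 = 2110
  H-Cl: 1 × 446 = 446
  Σ(formed) = 3213 kJ
ΔH = Σ(broken) − Σ(formed) = 3104 − 3213 = −109 kJ

ΔH ≈ −109 kJ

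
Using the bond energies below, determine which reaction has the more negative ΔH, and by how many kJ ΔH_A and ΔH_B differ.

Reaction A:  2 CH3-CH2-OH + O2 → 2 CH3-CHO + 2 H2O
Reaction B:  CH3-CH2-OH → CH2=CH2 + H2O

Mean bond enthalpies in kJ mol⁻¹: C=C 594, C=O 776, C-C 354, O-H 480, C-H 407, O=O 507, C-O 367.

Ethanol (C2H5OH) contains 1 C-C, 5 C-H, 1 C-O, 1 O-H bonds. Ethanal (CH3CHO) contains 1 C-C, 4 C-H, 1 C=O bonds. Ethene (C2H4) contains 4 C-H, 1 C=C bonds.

Reaction A:
  Bonds broken (reactants):
    C-C: 2 × 354 = 708
    C-H: 10 × 407 = 4070
    C-O: 2 × 367 = 734
    O-H: 2 × 480 = 960
    O=O: 1 × 507 = 507
    Σ(broken) = 6979 kJ
  Bonds formed (products):
    C-C: 2 × 354 = 708
    C-H: 8 × 407 = 3256
    C=O: 2 × 776 = 1552
    O-H: 4 × 480 = 1920
    Σ(formed) = 7436 kJ
  ΔH_A = 6979 − 7436 = −457 kJ
Reaction B:
  Bonds broken (reactants):
    C-C: 1 × 354 = 354
    C-H: 5 × 407 = 2035
    C-O: 1 × 367 = 367
    O-H: 1 × 480 = 480
    Σ(broken) = 3236 kJ
  Bonds formed (products):
    C-H: 4 × 407 = 1628
    C=C: 1 × 594 = 594
    O-H: 2 × 480 = 960
    Σ(formed) = 3182 kJ
  ΔH_B = 3236 − 3182 = +54 kJ
ΔH_A − ΔH_B = −511 kJ, so reaction A has the more negative ΔH; |ΔH_A − ΔH_B| = 511 kJ.

Reaction A, by 511 kJ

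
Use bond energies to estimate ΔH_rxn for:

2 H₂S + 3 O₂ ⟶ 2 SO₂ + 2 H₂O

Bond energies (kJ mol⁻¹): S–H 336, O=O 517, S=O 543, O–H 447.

ΔH ≈ −1065 kJ

Bonds broken (reactants):
  O=O: 3 × 517 = 1551
  S–H: 4 × 336 = 1344
  Σ(broken) = 2895 kJ
Bonds formed (products):
  O–H: 4 × 447 = 1788
  S=O: 4 × 543 = 2172
  Σ(formed) = 3960 kJ
ΔH = Σ(broken) − Σ(formed) = 2895 − 3960 = −1065 kJ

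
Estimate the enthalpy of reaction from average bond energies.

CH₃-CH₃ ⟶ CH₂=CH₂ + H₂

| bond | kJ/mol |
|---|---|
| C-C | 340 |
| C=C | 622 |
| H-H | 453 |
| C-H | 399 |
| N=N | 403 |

Bonds broken (reactants):
  C-C: 1 × 340 = 340
  C-H: 6 × 399 = 2394
  Σ(broken) = 2734 kJ
Bonds formed (products):
  C-H: 4 × 399 = 1596
  C=C: 1 × 622 = 622
  H-H: 1 × 453 = 453
  Σ(formed) = 2671 kJ
ΔH = Σ(broken) − Σ(formed) = 2734 − 2671 = +63 kJ

ΔH ≈ +63 kJ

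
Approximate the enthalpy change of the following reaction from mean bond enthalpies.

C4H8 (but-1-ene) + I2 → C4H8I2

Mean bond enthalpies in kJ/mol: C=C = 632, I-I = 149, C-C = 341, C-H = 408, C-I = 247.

Bonds broken (reactants):
  C-C: 2 × 341 = 682
  C-H: 8 × 408 = 3264
  C=C: 1 × 632 = 632
  I-I: 1 × 149 = 149
  Σ(broken) = 4727 kJ
Bonds formed (products):
  C-C: 3 × 341 = 1023
  C-H: 8 × 408 = 3264
  C-I: 2 × 247 = 494
  Σ(formed) = 4781 kJ
ΔH = Σ(broken) − Σ(formed) = 4727 − 4781 = −54 kJ

ΔH ≈ −54 kJ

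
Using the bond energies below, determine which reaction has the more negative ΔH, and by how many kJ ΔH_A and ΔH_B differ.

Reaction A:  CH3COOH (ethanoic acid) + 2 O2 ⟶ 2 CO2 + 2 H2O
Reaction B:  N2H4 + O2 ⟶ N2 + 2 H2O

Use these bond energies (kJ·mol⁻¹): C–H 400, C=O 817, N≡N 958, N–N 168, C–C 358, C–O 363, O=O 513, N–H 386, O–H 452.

Reaction A, by 319 kJ

Reaction A:
  Bonds broken (reactants):
    C–C: 1 × 358 = 358
    C–H: 3 × 400 = 1200
    C–O: 1 × 363 = 363
    C=O: 1 × 817 = 817
    O–H: 1 × 452 = 452
    O=O: 2 × 513 = 1026
    Σ(broken) = 4216 kJ
  Bonds formed (products):
    C=O: 4 × 817 = 3268
    O–H: 4 × 452 = 1808
    Σ(formed) = 5076 kJ
  ΔH_A = 4216 − 5076 = −860 kJ
Reaction B:
  Bonds broken (reactants):
    N–H: 4 × 386 = 1544
    N–N: 1 × 168 = 168
    O=O: 1 × 513 = 513
    Σ(broken) = 2225 kJ
  Bonds formed (products):
    N≡N: 1 × 958 = 958
    O–H: 4 × 452 = 1808
    Σ(formed) = 2766 kJ
  ΔH_B = 2225 − 2766 = −541 kJ
ΔH_A − ΔH_B = −319 kJ, so reaction A has the more negative ΔH; |ΔH_A − ΔH_B| = 319 kJ.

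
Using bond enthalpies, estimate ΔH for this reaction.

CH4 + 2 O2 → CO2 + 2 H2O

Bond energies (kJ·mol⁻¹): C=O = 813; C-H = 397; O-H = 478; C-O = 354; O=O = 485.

ΔH ≈ −980 kJ

Bonds broken (reactants):
  C-H: 4 × 397 = 1588
  O=O: 2 × 485 = 970
  Σ(broken) = 2558 kJ
Bonds formed (products):
  C=O: 2 × 813 = 1626
  O-H: 4 × 478 = 1912
  Σ(formed) = 3538 kJ
ΔH = Σ(broken) − Σ(formed) = 2558 − 3538 = −980 kJ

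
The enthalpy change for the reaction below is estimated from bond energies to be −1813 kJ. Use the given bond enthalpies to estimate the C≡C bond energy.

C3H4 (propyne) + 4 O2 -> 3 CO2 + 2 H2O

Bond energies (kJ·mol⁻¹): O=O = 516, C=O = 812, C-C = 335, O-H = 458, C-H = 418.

D(C≡C) ≈ 820 kJ/mol

Let D be the C≡C bond energy.
Σ(broken) = 1×D + 1×335 + 4×418 + 4×516 = 4071 + D
Σ(formed) = 6×812 + 4×458 = 6704
ΔH = Σ(broken) − Σ(formed) = (4071 + D) − (6704) = −2633 + D
Setting this equal to −1813 kJ gives D = 820 kJ/mol.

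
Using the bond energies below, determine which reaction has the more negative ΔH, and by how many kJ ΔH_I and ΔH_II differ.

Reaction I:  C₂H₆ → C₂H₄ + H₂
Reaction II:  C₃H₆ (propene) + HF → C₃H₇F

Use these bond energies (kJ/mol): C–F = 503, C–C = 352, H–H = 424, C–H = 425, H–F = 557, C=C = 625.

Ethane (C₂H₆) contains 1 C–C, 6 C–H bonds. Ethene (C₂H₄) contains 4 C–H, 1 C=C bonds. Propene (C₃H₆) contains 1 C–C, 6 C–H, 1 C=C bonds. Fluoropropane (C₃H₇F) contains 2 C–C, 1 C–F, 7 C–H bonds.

Reaction I:
  Bonds broken (reactants):
    C–C: 1 × 352 = 352
    C–H: 6 × 425 = 2550
    Σ(broken) = 2902 kJ
  Bonds formed (products):
    C–H: 4 × 425 = 1700
    C=C: 1 × 625 = 625
    H–H: 1 × 424 = 424
    Σ(formed) = 2749 kJ
  ΔH_I = 2902 − 2749 = +153 kJ
Reaction II:
  Bonds broken (reactants):
    C–C: 1 × 352 = 352
    C–H: 6 × 425 = 2550
    C=C: 1 × 625 = 625
    H–F: 1 × 557 = 557
    Σ(broken) = 4084 kJ
  Bonds formed (products):
    C–C: 2 × 352 = 704
    C–F: 1 × 503 = 503
    C–H: 7 × 425 = 2975
    Σ(formed) = 4182 kJ
  ΔH_II = 4084 − 4182 = −98 kJ
ΔH_I − ΔH_II = +251 kJ, so reaction II has the more negative ΔH; |ΔH_I − ΔH_II| = 251 kJ.

Reaction II, by 251 kJ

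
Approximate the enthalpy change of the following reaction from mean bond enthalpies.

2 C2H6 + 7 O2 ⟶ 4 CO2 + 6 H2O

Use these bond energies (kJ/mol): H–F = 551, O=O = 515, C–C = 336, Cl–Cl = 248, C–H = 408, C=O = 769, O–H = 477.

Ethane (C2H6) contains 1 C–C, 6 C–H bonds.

Bonds broken (reactants):
  C–C: 2 × 336 = 672
  C–H: 12 × 408 = 4896
  O=O: 7 × 515 = 3605
  Σ(broken) = 9173 kJ
Bonds formed (products):
  C=O: 8 × 769 = 6152
  O–H: 12 × 477 = 5724
  Σ(formed) = 11876 kJ
ΔH = Σ(broken) − Σ(formed) = 9173 − 11876 = −2703 kJ

ΔH ≈ −2703 kJ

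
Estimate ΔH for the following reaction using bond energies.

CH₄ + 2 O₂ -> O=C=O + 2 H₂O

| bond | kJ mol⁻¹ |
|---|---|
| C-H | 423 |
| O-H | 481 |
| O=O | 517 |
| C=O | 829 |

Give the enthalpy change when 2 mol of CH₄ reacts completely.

ΔH = −1712 kJ

Bonds broken (reactants):
  C-H: 4 × 423 = 1692
  O=O: 2 × 517 = 1034
  Σ(broken) = 2726 kJ
Bonds formed (products):
  C=O: 2 × 829 = 1658
  O-H: 4 × 481 = 1924
  Σ(formed) = 3582 kJ
ΔH = Σ(broken) − Σ(formed) = 2726 − 3582 = −856 kJ
For 2× the reaction as written: 2 × (−856) = −1712 kJ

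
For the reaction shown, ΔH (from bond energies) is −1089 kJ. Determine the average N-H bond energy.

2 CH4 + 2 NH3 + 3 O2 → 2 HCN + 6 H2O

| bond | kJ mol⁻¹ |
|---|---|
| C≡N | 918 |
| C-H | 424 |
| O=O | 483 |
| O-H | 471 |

Let D be the N-H bond energy.
Σ(broken) = 8×424 + 6×D + 3×483 = 4841 + 6D
Σ(formed) = 2×918 + 2×424 + 12×471 = 8336
ΔH = Σ(broken) − Σ(formed) = (4841 + 6D) − (8336) = −3495 + 6D
Setting this equal to −1089 kJ gives 6D = 2406, so D = 401 kJ/mol.

D(N-H) ≈ 401 kJ/mol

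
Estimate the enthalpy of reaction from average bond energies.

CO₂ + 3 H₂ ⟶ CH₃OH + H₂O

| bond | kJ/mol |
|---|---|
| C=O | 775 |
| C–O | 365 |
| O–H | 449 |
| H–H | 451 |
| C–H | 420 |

Bonds broken (reactants):
  C=O: 2 × 775 = 1550
  H–H: 3 × 451 = 1353
  Σ(broken) = 2903 kJ
Bonds formed (products):
  C–H: 3 × 420 = 1260
  C–O: 1 × 365 = 365
  O–H: 3 × 449 = 1347
  Σ(formed) = 2972 kJ
ΔH = Σ(broken) − Σ(formed) = 2903 − 2972 = −69 kJ

ΔH ≈ −69 kJ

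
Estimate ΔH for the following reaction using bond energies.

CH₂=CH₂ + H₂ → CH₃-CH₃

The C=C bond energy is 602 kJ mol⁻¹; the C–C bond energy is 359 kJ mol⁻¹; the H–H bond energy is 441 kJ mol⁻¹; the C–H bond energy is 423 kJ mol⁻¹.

ΔH ≈ −162 kJ

Bonds broken (reactants):
  C–H: 4 × 423 = 1692
  C=C: 1 × 602 = 602
  H–H: 1 × 441 = 441
  Σ(broken) = 2735 kJ
Bonds formed (products):
  C–C: 1 × 359 = 359
  C–H: 6 × 423 = 2538
  Σ(formed) = 2897 kJ
ΔH = Σ(broken) − Σ(formed) = 2735 − 2897 = −162 kJ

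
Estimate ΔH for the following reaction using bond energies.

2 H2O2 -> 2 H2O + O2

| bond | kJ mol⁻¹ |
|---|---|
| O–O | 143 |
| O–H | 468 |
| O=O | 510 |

ΔH ≈ −224 kJ

Bonds broken (reactants):
  O–H: 4 × 468 = 1872
  O–O: 2 × 143 = 286
  Σ(broken) = 2158 kJ
Bonds formed (products):
  O–H: 4 × 468 = 1872
  O=O: 1 × 510 = 510
  Σ(formed) = 2382 kJ
ΔH = Σ(broken) − Σ(formed) = 2158 − 2382 = −224 kJ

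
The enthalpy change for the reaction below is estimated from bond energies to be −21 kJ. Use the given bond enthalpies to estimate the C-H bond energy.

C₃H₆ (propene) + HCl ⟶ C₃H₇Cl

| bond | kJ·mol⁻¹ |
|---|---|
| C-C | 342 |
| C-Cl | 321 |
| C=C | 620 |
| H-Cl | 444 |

Let D be the C-H bond energy.
Σ(broken) = 1×342 + 6×D + 1×620 + 1×444 = 1406 + 6D
Σ(formed) = 2×342 + 1×321 + 7×D = 1005 + 7D
ΔH = Σ(broken) − Σ(formed) = (1406 + 6D) − (1005 + 7D) = +401 − D
Setting this equal to −21 kJ gives D = 422 kJ/mol.

D(C-H) ≈ 422 kJ/mol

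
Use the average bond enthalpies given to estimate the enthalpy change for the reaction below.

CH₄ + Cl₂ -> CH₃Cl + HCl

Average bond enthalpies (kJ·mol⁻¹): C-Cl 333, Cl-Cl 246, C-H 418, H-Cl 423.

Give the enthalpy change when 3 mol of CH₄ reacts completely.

Bonds broken (reactants):
  C-H: 4 × 418 = 1672
  Cl-Cl: 1 × 246 = 246
  Σ(broken) = 1918 kJ
Bonds formed (products):
  C-Cl: 1 × 333 = 333
  C-H: 3 × 418 = 1254
  H-Cl: 1 × 423 = 423
  Σ(formed) = 2010 kJ
ΔH = Σ(broken) − Σ(formed) = 1918 − 2010 = −92 kJ
For 3× the reaction as written: 3 × (−92) = −276 kJ

ΔH = −276 kJ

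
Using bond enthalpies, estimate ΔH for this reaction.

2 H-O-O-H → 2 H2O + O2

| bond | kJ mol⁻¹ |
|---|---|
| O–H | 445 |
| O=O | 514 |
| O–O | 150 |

Bonds broken (reactants):
  O–H: 4 × 445 = 1780
  O–O: 2 × 150 = 300
  Σ(broken) = 2080 kJ
Bonds formed (products):
  O–H: 4 × 445 = 1780
  O=O: 1 × 514 = 514
  Σ(formed) = 2294 kJ
ΔH = Σ(broken) − Σ(formed) = 2080 − 2294 = −214 kJ

ΔH ≈ −214 kJ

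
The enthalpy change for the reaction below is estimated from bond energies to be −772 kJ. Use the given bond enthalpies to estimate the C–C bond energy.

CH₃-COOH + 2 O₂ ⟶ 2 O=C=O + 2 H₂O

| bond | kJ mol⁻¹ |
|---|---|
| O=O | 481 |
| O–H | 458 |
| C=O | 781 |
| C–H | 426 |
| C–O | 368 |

D(C–C) ≈ 337 kJ/mol

Let D be the C–C bond energy.
Σ(broken) = 1×D + 3×426 + 1×368 + 1×781 + 1×458 + 2×481 = 3847 + D
Σ(formed) = 4×781 + 4×458 = 4956
ΔH = Σ(broken) − Σ(formed) = (3847 + D) − (4956) = −1109 + D
Setting this equal to −772 kJ gives D = 337 kJ/mol.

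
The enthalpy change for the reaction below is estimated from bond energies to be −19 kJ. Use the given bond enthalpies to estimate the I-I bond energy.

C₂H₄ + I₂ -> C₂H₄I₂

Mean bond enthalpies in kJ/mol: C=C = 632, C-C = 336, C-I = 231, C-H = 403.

Let D be the I-I bond energy.
Σ(broken) = 4×403 + 1×632 + 1×D = 2244 + D
Σ(formed) = 1×336 + 4×403 + 2×231 = 2410
ΔH = Σ(broken) − Σ(formed) = (2244 + D) − (2410) = −166 + D
Setting this equal to −19 kJ gives D = 147 kJ/mol.

D(I-I) ≈ 147 kJ/mol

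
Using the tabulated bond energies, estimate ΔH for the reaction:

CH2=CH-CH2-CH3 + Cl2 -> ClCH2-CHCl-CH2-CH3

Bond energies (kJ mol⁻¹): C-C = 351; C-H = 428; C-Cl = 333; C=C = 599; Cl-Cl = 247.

ΔH ≈ −171 kJ

Bonds broken (reactants):
  C-C: 2 × 351 = 702
  C-H: 8 × 428 = 3424
  C=C: 1 × 599 = 599
  Cl-Cl: 1 × 247 = 247
  Σ(broken) = 4972 kJ
Bonds formed (products):
  C-C: 3 × 351 = 1053
  C-Cl: 2 × 333 = 666
  C-H: 8 × 428 = 3424
  Σ(formed) = 5143 kJ
ΔH = Σ(broken) − Σ(formed) = 4972 − 5143 = −171 kJ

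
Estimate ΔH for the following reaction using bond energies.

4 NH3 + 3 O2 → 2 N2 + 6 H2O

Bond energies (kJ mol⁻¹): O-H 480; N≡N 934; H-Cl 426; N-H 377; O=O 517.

ΔH ≈ −1553 kJ

Bonds broken (reactants):
  N-H: 12 × 377 = 4524
  O=O: 3 × 517 = 1551
  Σ(broken) = 6075 kJ
Bonds formed (products):
  N≡N: 2 × 934 = 1868
  O-H: 12 × 480 = 5760
  Σ(formed) = 7628 kJ
ΔH = Σ(broken) − Σ(formed) = 6075 − 7628 = −1553 kJ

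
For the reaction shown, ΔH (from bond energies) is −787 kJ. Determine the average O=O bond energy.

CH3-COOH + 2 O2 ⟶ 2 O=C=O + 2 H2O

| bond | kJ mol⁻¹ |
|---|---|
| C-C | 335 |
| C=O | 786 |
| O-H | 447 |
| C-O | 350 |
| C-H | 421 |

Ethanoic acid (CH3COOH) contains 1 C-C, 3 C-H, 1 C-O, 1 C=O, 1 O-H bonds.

D(O=O) ≈ 482 kJ/mol

Let D be the O=O bond energy.
Σ(broken) = 1×335 + 3×421 + 1×350 + 1×786 + 1×447 + 2×D = 3181 + 2D
Σ(formed) = 4×786 + 4×447 = 4932
ΔH = Σ(broken) − Σ(formed) = (3181 + 2D) − (4932) = −1751 + 2D
Setting this equal to −787 kJ gives 2D = 964, so D = 482 kJ/mol.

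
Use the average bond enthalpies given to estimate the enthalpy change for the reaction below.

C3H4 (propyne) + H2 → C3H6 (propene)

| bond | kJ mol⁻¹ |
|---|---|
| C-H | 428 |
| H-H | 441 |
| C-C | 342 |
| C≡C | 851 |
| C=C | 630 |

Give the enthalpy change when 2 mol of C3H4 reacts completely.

ΔH = −388 kJ

Bonds broken (reactants):
  C≡C: 1 × 851 = 851
  C-C: 1 × 342 = 342
  C-H: 4 × 428 = 1712
  H-H: 1 × 441 = 441
  Σ(broken) = 3346 kJ
Bonds formed (products):
  C-C: 1 × 342 = 342
  C-H: 6 × 428 = 2568
  C=C: 1 × 630 = 630
  Σ(formed) = 3540 kJ
ΔH = Σ(broken) − Σ(formed) = 3346 − 3540 = −194 kJ
For 2× the reaction as written: 2 × (−194) = −388 kJ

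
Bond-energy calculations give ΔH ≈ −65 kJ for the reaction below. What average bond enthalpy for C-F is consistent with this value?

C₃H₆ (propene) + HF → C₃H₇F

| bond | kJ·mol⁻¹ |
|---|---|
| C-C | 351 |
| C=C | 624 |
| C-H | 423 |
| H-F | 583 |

D(C-F) ≈ 498 kJ/mol

Let D be the C-F bond energy.
Σ(broken) = 1×351 + 6×423 + 1×624 + 1×583 = 4096
Σ(formed) = 2×351 + 1×D + 7×423 = 3663 + D
ΔH = Σ(broken) − Σ(formed) = (4096) − (3663 + D) = +433 − D
Setting this equal to −65 kJ gives D = 498 kJ/mol.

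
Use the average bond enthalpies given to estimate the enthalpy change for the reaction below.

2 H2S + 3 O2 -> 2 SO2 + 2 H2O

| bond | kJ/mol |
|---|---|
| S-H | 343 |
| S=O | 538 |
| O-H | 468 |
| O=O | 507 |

ΔH ≈ −1131 kJ

Bonds broken (reactants):
  O=O: 3 × 507 = 1521
  S-H: 4 × 343 = 1372
  Σ(broken) = 2893 kJ
Bonds formed (products):
  O-H: 4 × 468 = 1872
  S=O: 4 × 538 = 2152
  Σ(formed) = 4024 kJ
ΔH = Σ(broken) − Σ(formed) = 2893 − 4024 = −1131 kJ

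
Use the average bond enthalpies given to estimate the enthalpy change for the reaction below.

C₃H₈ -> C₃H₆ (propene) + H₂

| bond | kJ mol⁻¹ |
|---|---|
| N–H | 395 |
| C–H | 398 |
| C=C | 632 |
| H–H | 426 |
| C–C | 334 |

Bonds broken (reactants):
  C–C: 2 × 334 = 668
  C–H: 8 × 398 = 3184
  Σ(broken) = 3852 kJ
Bonds formed (products):
  C–C: 1 × 334 = 334
  C–H: 6 × 398 = 2388
  C=C: 1 × 632 = 632
  H–H: 1 × 426 = 426
  Σ(formed) = 3780 kJ
ΔH = Σ(broken) − Σ(formed) = 3852 − 3780 = +72 kJ

ΔH ≈ +72 kJ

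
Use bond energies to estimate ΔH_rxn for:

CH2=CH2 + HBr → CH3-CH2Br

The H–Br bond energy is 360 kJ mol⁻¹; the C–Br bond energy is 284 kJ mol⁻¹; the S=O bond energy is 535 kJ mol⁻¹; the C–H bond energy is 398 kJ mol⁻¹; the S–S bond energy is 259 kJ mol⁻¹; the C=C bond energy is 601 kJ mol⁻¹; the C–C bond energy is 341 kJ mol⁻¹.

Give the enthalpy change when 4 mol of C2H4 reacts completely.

ΔH = −248 kJ

Bonds broken (reactants):
  C–H: 4 × 398 = 1592
  C=C: 1 × 601 = 601
  H–Br: 1 × 360 = 360
  Σ(broken) = 2553 kJ
Bonds formed (products):
  C–Br: 1 × 284 = 284
  C–C: 1 × 341 = 341
  C–H: 5 × 398 = 1990
  Σ(formed) = 2615 kJ
ΔH = Σ(broken) − Σ(formed) = 2553 − 2615 = −62 kJ
For 4× the reaction as written: 4 × (−62) = −248 kJ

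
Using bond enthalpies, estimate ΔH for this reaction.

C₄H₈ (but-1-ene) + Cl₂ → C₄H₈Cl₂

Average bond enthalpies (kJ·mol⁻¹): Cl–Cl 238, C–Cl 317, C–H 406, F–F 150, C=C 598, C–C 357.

Bonds broken (reactants):
  C–C: 2 × 357 = 714
  C–H: 8 × 406 = 3248
  C=C: 1 × 598 = 598
  Cl–Cl: 1 × 238 = 238
  Σ(broken) = 4798 kJ
Bonds formed (products):
  C–C: 3 × 357 = 1071
  C–Cl: 2 × 317 = 634
  C–H: 8 × 406 = 3248
  Σ(formed) = 4953 kJ
ΔH = Σ(broken) − Σ(formed) = 4798 − 4953 = −155 kJ

ΔH ≈ −155 kJ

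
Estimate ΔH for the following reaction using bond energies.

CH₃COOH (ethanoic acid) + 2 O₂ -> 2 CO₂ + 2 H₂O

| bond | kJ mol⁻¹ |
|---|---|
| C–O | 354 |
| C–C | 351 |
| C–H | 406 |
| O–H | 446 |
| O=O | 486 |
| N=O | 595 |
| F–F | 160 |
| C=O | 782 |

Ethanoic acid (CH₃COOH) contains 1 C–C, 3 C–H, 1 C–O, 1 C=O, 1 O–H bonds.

Bonds broken (reactants):
  C–C: 1 × 351 = 351
  C–H: 3 × 406 = 1218
  C–O: 1 × 354 = 354
  C=O: 1 × 782 = 782
  O–H: 1 × 446 = 446
  O=O: 2 × 486 = 972
  Σ(broken) = 4123 kJ
Bonds formed (products):
  C=O: 4 × 782 = 3128
  O–H: 4 × 446 = 1784
  Σ(formed) = 4912 kJ
ΔH = Σ(broken) − Σ(formed) = 4123 − 4912 = −789 kJ

ΔH ≈ −789 kJ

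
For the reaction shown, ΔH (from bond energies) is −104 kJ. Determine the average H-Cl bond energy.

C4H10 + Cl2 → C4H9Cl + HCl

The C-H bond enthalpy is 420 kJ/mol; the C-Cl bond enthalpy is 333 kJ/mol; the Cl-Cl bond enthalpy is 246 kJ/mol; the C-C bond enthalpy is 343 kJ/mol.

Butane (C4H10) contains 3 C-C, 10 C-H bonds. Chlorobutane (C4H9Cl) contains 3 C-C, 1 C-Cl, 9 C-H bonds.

D(H-Cl) ≈ 437 kJ/mol

Let D be the H-Cl bond energy.
Σ(broken) = 3×343 + 10×420 + 1×246 = 5475
Σ(formed) = 3×343 + 1×333 + 9×420 + 1×D = 5142 + D
ΔH = Σ(broken) − Σ(formed) = (5475) − (5142 + D) = +333 − D
Setting this equal to −104 kJ gives D = 437 kJ/mol.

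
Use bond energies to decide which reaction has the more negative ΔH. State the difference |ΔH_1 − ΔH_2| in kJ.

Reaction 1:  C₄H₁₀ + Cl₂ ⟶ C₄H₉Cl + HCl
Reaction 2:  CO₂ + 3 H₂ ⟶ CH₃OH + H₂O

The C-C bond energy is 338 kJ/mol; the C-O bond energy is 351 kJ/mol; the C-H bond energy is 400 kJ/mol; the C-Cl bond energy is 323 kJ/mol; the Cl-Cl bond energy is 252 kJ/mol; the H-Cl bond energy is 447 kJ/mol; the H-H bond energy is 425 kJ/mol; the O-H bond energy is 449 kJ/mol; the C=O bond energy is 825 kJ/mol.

Reaction 1:
  Bonds broken (reactants):
    C-C: 3 × 338 = 1014
    C-H: 10 × 400 = 4000
    Cl-Cl: 1 × 252 = 252
    Σ(broken) = 5266 kJ
  Bonds formed (products):
    C-C: 3 × 338 = 1014
    C-Cl: 1 × 323 = 323
    C-H: 9 × 400 = 3600
    H-Cl: 1 × 447 = 447
    Σ(formed) = 5384 kJ
  ΔH_1 = 5266 − 5384 = −118 kJ
Reaction 2:
  Bonds broken (reactants):
    C=O: 2 × 825 = 1650
    H-H: 3 × 425 = 1275
    Σ(broken) = 2925 kJ
  Bonds formed (products):
    C-H: 3 × 400 = 1200
    C-O: 1 × 351 = 351
    O-H: 3 × 449 = 1347
    Σ(formed) = 2898 kJ
  ΔH_2 = 2925 − 2898 = +27 kJ
ΔH_1 − ΔH_2 = −145 kJ, so reaction 1 has the more negative ΔH; |ΔH_1 − ΔH_2| = 145 kJ.

Reaction 1, by 145 kJ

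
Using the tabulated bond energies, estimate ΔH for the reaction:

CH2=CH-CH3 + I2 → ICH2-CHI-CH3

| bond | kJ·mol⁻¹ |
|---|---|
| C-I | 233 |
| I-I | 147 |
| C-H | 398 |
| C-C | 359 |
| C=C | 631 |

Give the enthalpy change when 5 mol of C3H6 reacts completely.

Bonds broken (reactants):
  C-C: 1 × 359 = 359
  C-H: 6 × 398 = 2388
  C=C: 1 × 631 = 631
  I-I: 1 × 147 = 147
  Σ(broken) = 3525 kJ
Bonds formed (products):
  C-C: 2 × 359 = 718
  C-H: 6 × 398 = 2388
  C-I: 2 × 233 = 466
  Σ(formed) = 3572 kJ
ΔH = Σ(broken) − Σ(formed) = 3525 − 3572 = −47 kJ
For 5× the reaction as written: 5 × (−47) = −235 kJ

ΔH = −235 kJ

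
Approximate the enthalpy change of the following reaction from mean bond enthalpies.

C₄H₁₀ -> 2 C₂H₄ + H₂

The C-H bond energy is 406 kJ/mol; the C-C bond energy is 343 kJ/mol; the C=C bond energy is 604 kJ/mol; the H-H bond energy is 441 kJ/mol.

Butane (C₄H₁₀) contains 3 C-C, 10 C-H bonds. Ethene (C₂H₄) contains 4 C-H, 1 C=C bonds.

Bonds broken (reactants):
  C-C: 3 × 343 = 1029
  C-H: 10 × 406 = 4060
  Σ(broken) = 5089 kJ
Bonds formed (products):
  C-H: 8 × 406 = 3248
  C=C: 2 × 604 = 1208
  H-H: 1 × 441 = 441
  Σ(formed) = 4897 kJ
ΔH = Σ(broken) − Σ(formed) = 5089 − 4897 = +192 kJ

ΔH ≈ +192 kJ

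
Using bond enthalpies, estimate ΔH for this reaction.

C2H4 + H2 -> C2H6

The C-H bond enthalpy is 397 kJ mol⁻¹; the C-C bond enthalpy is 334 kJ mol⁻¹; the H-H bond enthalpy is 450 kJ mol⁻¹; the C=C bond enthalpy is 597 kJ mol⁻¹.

ΔH ≈ −81 kJ

Bonds broken (reactants):
  C-H: 4 × 397 = 1588
  C=C: 1 × 597 = 597
  H-H: 1 × 450 = 450
  Σ(broken) = 2635 kJ
Bonds formed (products):
  C-C: 1 × 334 = 334
  C-H: 6 × 397 = 2382
  Σ(formed) = 2716 kJ
ΔH = Σ(broken) − Σ(formed) = 2635 − 2716 = −81 kJ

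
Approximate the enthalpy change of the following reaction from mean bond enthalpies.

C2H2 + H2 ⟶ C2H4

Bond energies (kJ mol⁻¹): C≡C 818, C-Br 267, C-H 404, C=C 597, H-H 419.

ΔH ≈ −168 kJ

Bonds broken (reactants):
  C≡C: 1 × 818 = 818
  C-H: 2 × 404 = 808
  H-H: 1 × 419 = 419
  Σ(broken) = 2045 kJ
Bonds formed (products):
  C-H: 4 × 404 = 1616
  C=C: 1 × 597 = 597
  Σ(formed) = 2213 kJ
ΔH = Σ(broken) − Σ(formed) = 2045 − 2213 = −168 kJ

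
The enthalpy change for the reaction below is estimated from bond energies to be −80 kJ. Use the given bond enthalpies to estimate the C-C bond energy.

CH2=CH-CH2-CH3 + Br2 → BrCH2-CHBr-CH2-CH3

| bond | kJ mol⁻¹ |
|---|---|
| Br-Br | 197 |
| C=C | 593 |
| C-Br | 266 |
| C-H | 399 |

Let D be the C-C bond energy.
Σ(broken) = 1×197 + 2×D + 8×399 + 1×593 = 3982 + 2D
Σ(formed) = 2×266 + 3×D + 8×399 = 3724 + 3D
ΔH = Σ(broken) − Σ(formed) = (3982 + 2D) − (3724 + 3D) = +258 − D
Setting this equal to −80 kJ gives D = 338 kJ/mol.

D(C-C) ≈ 338 kJ/mol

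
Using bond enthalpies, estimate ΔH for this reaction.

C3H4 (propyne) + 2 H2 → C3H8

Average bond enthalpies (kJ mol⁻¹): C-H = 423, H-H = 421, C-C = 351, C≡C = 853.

Bonds broken (reactants):
  C≡C: 1 × 853 = 853
  C-C: 1 × 351 = 351
  C-H: 4 × 423 = 1692
  H-H: 2 × 421 = 842
  Σ(broken) = 3738 kJ
Bonds formed (products):
  C-C: 2 × 351 = 702
  C-H: 8 × 423 = 3384
  Σ(formed) = 4086 kJ
ΔH = Σ(broken) − Σ(formed) = 3738 − 4086 = −348 kJ

ΔH ≈ −348 kJ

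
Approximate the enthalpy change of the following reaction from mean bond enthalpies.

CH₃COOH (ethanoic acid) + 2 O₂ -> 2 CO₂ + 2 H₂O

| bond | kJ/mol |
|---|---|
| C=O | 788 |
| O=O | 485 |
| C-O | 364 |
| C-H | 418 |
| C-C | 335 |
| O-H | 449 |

Bonds broken (reactants):
  C-C: 1 × 335 = 335
  C-H: 3 × 418 = 1254
  C-O: 1 × 364 = 364
  C=O: 1 × 788 = 788
  O-H: 1 × 449 = 449
  O=O: 2 × 485 = 970
  Σ(broken) = 4160 kJ
Bonds formed (products):
  C=O: 4 × 788 = 3152
  O-H: 4 × 449 = 1796
  Σ(formed) = 4948 kJ
ΔH = Σ(broken) − Σ(formed) = 4160 − 4948 = −788 kJ

ΔH ≈ −788 kJ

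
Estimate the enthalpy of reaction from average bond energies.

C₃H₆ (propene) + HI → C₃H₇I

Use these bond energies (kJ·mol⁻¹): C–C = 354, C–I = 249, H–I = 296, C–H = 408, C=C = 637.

Bonds broken (reactants):
  C–C: 1 × 354 = 354
  C–H: 6 × 408 = 2448
  C=C: 1 × 637 = 637
  H–I: 1 × 296 = 296
  Σ(broken) = 3735 kJ
Bonds formed (products):
  C–C: 2 × 354 = 708
  C–H: 7 × 408 = 2856
  C–I: 1 × 249 = 249
  Σ(formed) = 3813 kJ
ΔH = Σ(broken) − Σ(formed) = 3735 − 3813 = −78 kJ

ΔH ≈ −78 kJ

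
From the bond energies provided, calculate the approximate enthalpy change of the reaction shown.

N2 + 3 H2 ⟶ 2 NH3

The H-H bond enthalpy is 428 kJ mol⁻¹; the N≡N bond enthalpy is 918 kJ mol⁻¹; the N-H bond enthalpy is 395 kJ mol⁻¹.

ΔH ≈ −168 kJ

Bonds broken (reactants):
  H-H: 3 × 428 = 1284
  N≡N: 1 × 918 = 918
  Σ(broken) = 2202 kJ
Bonds formed (products):
  N-H: 6 × 395 = 2370
  Σ(formed) = 2370 kJ
ΔH = Σ(broken) − Σ(formed) = 2202 − 2370 = −168 kJ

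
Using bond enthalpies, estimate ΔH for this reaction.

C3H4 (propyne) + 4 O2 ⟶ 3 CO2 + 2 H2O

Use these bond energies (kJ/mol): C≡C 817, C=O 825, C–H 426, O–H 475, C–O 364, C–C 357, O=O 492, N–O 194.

Bonds broken (reactants):
  C≡C: 1 × 817 = 817
  C–C: 1 × 357 = 357
  C–H: 4 × 426 = 1704
  O=O: 4 × 492 = 1968
  Σ(broken) = 4846 kJ
Bonds formed (products):
  C=O: 6 × 825 = 4950
  O–H: 4 × 475 = 1900
  Σ(formed) = 6850 kJ
ΔH = Σ(broken) − Σ(formed) = 4846 − 6850 = −2004 kJ

ΔH ≈ −2004 kJ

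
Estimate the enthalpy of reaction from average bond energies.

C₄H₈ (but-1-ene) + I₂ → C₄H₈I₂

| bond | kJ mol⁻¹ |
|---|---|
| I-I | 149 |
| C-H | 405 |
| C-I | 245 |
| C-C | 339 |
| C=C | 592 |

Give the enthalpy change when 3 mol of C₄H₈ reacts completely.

Bonds broken (reactants):
  C-C: 2 × 339 = 678
  C-H: 8 × 405 = 3240
  C=C: 1 × 592 = 592
  I-I: 1 × 149 = 149
  Σ(broken) = 4659 kJ
Bonds formed (products):
  C-C: 3 × 339 = 1017
  C-H: 8 × 405 = 3240
  C-I: 2 × 245 = 490
  Σ(formed) = 4747 kJ
ΔH = Σ(broken) − Σ(formed) = 4659 − 4747 = −88 kJ
For 3× the reaction as written: 3 × (−88) = −264 kJ

ΔH = −264 kJ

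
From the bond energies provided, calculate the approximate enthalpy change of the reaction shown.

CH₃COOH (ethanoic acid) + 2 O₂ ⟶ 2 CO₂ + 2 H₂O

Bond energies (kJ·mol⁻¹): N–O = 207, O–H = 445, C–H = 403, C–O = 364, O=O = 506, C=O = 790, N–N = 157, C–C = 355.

Bonds broken (reactants):
  C–C: 1 × 355 = 355
  C–H: 3 × 403 = 1209
  C–O: 1 × 364 = 364
  C=O: 1 × 790 = 790
  O–H: 1 × 445 = 445
  O=O: 2 × 506 = 1012
  Σ(broken) = 4175 kJ
Bonds formed (products):
  C=O: 4 × 790 = 3160
  O–H: 4 × 445 = 1780
  Σ(formed) = 4940 kJ
ΔH = Σ(broken) − Σ(formed) = 4175 − 4940 = −765 kJ

ΔH ≈ −765 kJ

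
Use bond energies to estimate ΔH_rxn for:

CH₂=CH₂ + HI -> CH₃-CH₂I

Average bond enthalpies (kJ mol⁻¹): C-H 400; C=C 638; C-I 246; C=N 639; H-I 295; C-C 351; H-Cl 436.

ΔH ≈ −64 kJ

Bonds broken (reactants):
  C-H: 4 × 400 = 1600
  C=C: 1 × 638 = 638
  H-I: 1 × 295 = 295
  Σ(broken) = 2533 kJ
Bonds formed (products):
  C-C: 1 × 351 = 351
  C-H: 5 × 400 = 2000
  C-I: 1 × 246 = 246
  Σ(formed) = 2597 kJ
ΔH = Σ(broken) − Σ(formed) = 2533 − 2597 = −64 kJ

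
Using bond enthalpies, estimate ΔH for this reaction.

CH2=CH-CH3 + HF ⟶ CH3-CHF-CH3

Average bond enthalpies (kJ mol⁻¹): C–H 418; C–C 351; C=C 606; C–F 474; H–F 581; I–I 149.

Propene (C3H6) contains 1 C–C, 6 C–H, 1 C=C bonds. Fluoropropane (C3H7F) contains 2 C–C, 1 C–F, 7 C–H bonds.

Bonds broken (reactants):
  C–C: 1 × 351 = 351
  C–H: 6 × 418 = 2508
  C=C: 1 × 606 = 606
  H–F: 1 × 581 = 581
  Σ(broken) = 4046 kJ
Bonds formed (products):
  C–C: 2 × 351 = 702
  C–F: 1 × 474 = 474
  C–H: 7 × 418 = 2926
  Σ(formed) = 4102 kJ
ΔH = Σ(broken) − Σ(formed) = 4046 − 4102 = −56 kJ

ΔH ≈ −56 kJ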